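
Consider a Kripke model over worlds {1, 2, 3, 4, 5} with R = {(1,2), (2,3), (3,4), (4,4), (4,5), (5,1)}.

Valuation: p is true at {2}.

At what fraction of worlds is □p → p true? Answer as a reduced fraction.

4/5

1: □p is T, p is F. ✗
2: □p is F, p is T. ✓
3: □p is F, p is F. ✓
4: □p is F, p is F. ✓
5: □p is F, p is F. ✓
That's 4 of 5 worlds, so 4/5.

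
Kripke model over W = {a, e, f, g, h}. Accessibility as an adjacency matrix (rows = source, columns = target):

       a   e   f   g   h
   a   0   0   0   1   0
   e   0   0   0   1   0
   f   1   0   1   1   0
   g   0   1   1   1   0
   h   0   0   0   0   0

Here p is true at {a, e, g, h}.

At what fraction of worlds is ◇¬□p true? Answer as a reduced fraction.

4/5

a: successors {g}; ¬□p there: g:T. ✓
e: successors {g}; ¬□p there: g:T. ✓
f: successors {a, f, g}; ¬□p there: a:F, f:T, g:T. ✓
g: successors {e, f, g}; ¬□p there: e:F, f:T, g:T. ✓
h: no successors, so ◇¬□p fails. ✗
That's 4 of 5 worlds, so 4/5.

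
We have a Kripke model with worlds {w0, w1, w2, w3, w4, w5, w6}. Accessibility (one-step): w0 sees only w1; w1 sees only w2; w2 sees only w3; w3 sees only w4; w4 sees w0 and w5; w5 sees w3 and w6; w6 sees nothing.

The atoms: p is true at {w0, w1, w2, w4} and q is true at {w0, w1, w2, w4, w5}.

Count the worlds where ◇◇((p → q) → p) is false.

2

w0: successors {w1}; ◇((p → q) → p) there: w1:T. ✓
w1: successors {w2}; ◇((p → q) → p) there: w2:F. ✗
w2: successors {w3}; ◇((p → q) → p) there: w3:T. ✓
w3: successors {w4}; ◇((p → q) → p) there: w4:T. ✓
w4: successors {w0, w5}; ◇((p → q) → p) there: w0:T, w5:F. ✓
w5: successors {w3, w6}; ◇((p → q) → p) there: w3:T, w6:F. ✓
w6: no successors, so ◇◇((p → q) → p) fails. ✗
Satisfying worlds: {w0, w2, w3, w4, w5}.
So ◇◇((p → q) → p) fails at the other 2 worlds.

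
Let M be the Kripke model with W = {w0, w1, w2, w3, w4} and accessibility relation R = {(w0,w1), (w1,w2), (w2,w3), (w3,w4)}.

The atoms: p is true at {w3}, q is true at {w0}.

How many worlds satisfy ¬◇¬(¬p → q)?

w0: ◇¬(¬p → q) is T. ✗
w1: ◇¬(¬p → q) is T. ✗
w2: ◇¬(¬p → q) is F. ✓
w3: ◇¬(¬p → q) is T. ✗
w4: ◇¬(¬p → q) is F. ✓
Satisfying worlds: {w2, w4}.

2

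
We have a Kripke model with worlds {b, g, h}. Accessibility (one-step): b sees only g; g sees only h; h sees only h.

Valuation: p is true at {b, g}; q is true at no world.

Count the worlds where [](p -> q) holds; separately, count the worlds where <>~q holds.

2 and 3

For [](p -> q):
b: successors {g}; p -> q there: g:F. ✗
g: successors {h}; p -> q there: h:T. ✓
h: successors {h}; p -> q there: h:T. ✓
— 2 worlds.
For <>~q:
b: successors {g}; ~q there: g:T. ✓
g: successors {h}; ~q there: h:T. ✓
h: successors {h}; ~q there: h:T. ✓
— 3 worlds.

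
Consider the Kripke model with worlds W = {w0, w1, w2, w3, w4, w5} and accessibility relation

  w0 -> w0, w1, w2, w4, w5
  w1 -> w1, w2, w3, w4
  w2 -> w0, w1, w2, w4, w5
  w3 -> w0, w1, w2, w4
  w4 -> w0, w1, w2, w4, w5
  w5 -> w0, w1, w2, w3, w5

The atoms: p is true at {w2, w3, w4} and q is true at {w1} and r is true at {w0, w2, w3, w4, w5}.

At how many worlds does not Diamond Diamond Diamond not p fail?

6

w0: Diamond Diamond Diamond not p is T. ✗
w1: Diamond Diamond Diamond not p is T. ✗
w2: Diamond Diamond Diamond not p is T. ✗
w3: Diamond Diamond Diamond not p is T. ✗
w4: Diamond Diamond Diamond not p is T. ✗
w5: Diamond Diamond Diamond not p is T. ✗
Satisfying worlds: ∅.
So not Diamond Diamond Diamond not p fails at the other 6 worlds.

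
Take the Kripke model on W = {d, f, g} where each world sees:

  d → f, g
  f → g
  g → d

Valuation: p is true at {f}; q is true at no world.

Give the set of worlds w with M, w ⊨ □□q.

∅

d: successors {f, g}; □q there: f:F, g:F. ✗
f: successors {g}; □q there: g:F. ✗
g: successors {d}; □q there: d:F. ✗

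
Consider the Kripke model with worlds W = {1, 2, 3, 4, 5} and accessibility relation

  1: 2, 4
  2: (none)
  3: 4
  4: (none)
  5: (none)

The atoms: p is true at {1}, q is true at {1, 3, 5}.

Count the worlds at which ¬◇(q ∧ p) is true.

5

1: ◇(q ∧ p) is F. ✓
2: ◇(q ∧ p) is F. ✓
3: ◇(q ∧ p) is F. ✓
4: ◇(q ∧ p) is F. ✓
5: ◇(q ∧ p) is F. ✓
Satisfying worlds: {1, 2, 3, 4, 5}.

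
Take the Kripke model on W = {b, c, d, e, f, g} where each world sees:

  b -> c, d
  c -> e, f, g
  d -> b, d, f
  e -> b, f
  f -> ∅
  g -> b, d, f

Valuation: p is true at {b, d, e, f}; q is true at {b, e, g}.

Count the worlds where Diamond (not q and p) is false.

b: successors {c, d}; not q and p there: c:F, d:T. ✓
c: successors {e, f, g}; not q and p there: e:F, f:T, g:F. ✓
d: successors {b, d, f}; not q and p there: b:F, d:T, f:T. ✓
e: successors {b, f}; not q and p there: b:F, f:T. ✓
f: no successors, so Diamond (not q and p) fails. ✗
g: successors {b, d, f}; not q and p there: b:F, d:T, f:T. ✓
Satisfying worlds: {b, c, d, e, g}.
So Diamond (not q and p) fails at the other 1 world.

1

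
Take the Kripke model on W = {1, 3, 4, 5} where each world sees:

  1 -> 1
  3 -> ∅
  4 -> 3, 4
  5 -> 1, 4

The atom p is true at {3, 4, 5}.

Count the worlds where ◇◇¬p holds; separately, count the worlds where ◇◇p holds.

2 and 2

For ◇◇¬p:
1: successors {1}; ◇¬p there: 1:T. ✓
3: no successors, so ◇◇¬p fails. ✗
4: successors {3, 4}; ◇¬p there: 3:F, 4:F. ✗
5: successors {1, 4}; ◇¬p there: 1:T, 4:F. ✓
— 2 worlds.
For ◇◇p:
1: successors {1}; ◇p there: 1:F. ✗
3: no successors, so ◇◇p fails. ✗
4: successors {3, 4}; ◇p there: 3:F, 4:T. ✓
5: successors {1, 4}; ◇p there: 1:F, 4:T. ✓
— 2 worlds.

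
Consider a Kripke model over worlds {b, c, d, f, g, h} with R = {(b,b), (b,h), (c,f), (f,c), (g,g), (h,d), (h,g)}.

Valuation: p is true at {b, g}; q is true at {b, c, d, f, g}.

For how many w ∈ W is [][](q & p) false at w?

3

b: successors {b, h}; [](q & p) there: b:F, h:F. ✗
c: successors {f}; [](q & p) there: f:F. ✗
d: no successors, so [][](q & p) holds vacuously. ✓
f: successors {c}; [](q & p) there: c:F. ✗
g: successors {g}; [](q & p) there: g:T. ✓
h: successors {d, g}; [](q & p) there: d:T, g:T. ✓
Satisfying worlds: {d, g, h}.
So [][](q & p) fails at the other 3 worlds.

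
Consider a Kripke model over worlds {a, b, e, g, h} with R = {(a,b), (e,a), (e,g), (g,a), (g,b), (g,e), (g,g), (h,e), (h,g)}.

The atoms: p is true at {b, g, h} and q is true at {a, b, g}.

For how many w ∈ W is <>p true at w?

a: successors {b}; p there: b:T. ✓
b: no successors, so <>p fails. ✗
e: successors {a, g}; p there: a:F, g:T. ✓
g: successors {a, b, e, g}; p there: a:F, b:T, e:F, g:T. ✓
h: successors {e, g}; p there: e:F, g:T. ✓
Satisfying worlds: {a, e, g, h}.

4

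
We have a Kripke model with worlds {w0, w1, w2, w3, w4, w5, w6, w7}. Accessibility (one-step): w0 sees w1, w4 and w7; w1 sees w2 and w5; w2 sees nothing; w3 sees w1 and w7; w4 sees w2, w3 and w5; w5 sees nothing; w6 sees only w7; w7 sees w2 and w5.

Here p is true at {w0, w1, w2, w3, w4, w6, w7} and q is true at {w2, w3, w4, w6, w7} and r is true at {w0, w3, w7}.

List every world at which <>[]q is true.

{w1, w4, w7}

w0: successors {w1, w4, w7}; []q there: w1:F, w4:F, w7:F. ✗
w1: successors {w2, w5}; []q there: w2:T, w5:T. ✓
w2: no successors, so <>[]q fails. ✗
w3: successors {w1, w7}; []q there: w1:F, w7:F. ✗
w4: successors {w2, w3, w5}; []q there: w2:T, w3:F, w5:T. ✓
w5: no successors, so <>[]q fails. ✗
w6: successors {w7}; []q there: w7:F. ✗
w7: successors {w2, w5}; []q there: w2:T, w5:T. ✓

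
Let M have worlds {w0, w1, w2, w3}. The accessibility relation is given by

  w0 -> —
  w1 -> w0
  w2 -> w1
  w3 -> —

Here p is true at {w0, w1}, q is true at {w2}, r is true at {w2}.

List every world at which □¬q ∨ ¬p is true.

{w0, w1, w2, w3}

w0: □¬q is T, ¬p is F. ✓
w1: □¬q is T, ¬p is F. ✓
w2: □¬q is T, ¬p is T. ✓
w3: □¬q is T, ¬p is T. ✓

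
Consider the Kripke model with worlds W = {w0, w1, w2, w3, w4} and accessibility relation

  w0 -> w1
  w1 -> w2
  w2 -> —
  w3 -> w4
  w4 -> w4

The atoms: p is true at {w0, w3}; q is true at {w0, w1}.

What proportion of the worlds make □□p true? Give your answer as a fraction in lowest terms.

w0: successors {w1}; □p there: w1:F. ✗
w1: successors {w2}; □p there: w2:T. ✓
w2: no successors, so □□p holds vacuously. ✓
w3: successors {w4}; □p there: w4:F. ✗
w4: successors {w4}; □p there: w4:F. ✗
That's 2 of 5 worlds, so 2/5.

2/5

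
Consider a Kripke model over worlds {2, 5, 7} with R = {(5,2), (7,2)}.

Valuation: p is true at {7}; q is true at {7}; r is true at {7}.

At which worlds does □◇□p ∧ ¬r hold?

{2}

2: □◇□p is T, ¬r is T. ✓
5: □◇□p is F, ¬r is T. ✗
7: □◇□p is F, ¬r is F. ✗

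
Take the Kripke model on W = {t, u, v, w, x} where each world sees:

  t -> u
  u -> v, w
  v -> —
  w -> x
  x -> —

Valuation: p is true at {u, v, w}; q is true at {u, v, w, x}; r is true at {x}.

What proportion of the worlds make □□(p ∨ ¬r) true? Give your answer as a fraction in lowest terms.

4/5

t: successors {u}; □(p ∨ ¬r) there: u:T. ✓
u: successors {v, w}; □(p ∨ ¬r) there: v:T, w:F. ✗
v: no successors, so □□(p ∨ ¬r) holds vacuously. ✓
w: successors {x}; □(p ∨ ¬r) there: x:T. ✓
x: no successors, so □□(p ∨ ¬r) holds vacuously. ✓
That's 4 of 5 worlds, so 4/5.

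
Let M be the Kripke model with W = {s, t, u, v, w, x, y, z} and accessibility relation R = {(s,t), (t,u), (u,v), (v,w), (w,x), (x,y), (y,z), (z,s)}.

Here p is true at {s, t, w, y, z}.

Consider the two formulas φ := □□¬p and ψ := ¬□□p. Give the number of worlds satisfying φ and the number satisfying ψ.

3 and 3

For □□¬p:
s: successors {t}; □¬p there: t:T. ✓
t: successors {u}; □¬p there: u:T. ✓
u: successors {v}; □¬p there: v:F. ✗
v: successors {w}; □¬p there: w:T. ✓
w: successors {x}; □¬p there: x:F. ✗
x: successors {y}; □¬p there: y:F. ✗
y: successors {z}; □¬p there: z:F. ✗
z: successors {s}; □¬p there: s:F. ✗
— 3 worlds.
For ¬□□p:
s: □□p is F. ✓
t: □□p is F. ✓
u: □□p is T. ✗
v: □□p is F. ✓
w: □□p is T. ✗
x: □□p is T. ✗
y: □□p is T. ✗
z: □□p is T. ✗
— 3 worlds.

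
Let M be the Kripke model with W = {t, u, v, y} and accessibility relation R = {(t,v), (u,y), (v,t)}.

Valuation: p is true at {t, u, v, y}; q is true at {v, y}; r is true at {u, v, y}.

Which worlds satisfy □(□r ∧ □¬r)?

{u, y}

t: successors {v}; □r ∧ □¬r there: v:F. ✗
u: successors {y}; □r ∧ □¬r there: y:T. ✓
v: successors {t}; □r ∧ □¬r there: t:F. ✗
y: no successors, so □(□r ∧ □¬r) holds vacuously. ✓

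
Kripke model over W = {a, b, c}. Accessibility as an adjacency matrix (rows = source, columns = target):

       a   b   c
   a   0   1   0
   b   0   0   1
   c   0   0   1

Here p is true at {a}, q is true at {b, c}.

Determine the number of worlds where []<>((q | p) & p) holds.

a: successors {b}; <>((q | p) & p) there: b:F. ✗
b: successors {c}; <>((q | p) & p) there: c:F. ✗
c: successors {c}; <>((q | p) & p) there: c:F. ✗
Satisfying worlds: ∅.

0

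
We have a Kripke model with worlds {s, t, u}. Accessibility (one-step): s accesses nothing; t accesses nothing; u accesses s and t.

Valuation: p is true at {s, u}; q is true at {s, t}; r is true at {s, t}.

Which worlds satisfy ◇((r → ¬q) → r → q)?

{u}

s: no successors, so ◇((r → ¬q) → r → q) fails. ✗
t: no successors, so ◇((r → ¬q) → r → q) fails. ✗
u: successors {s, t}; (r → ¬q) → r → q there: s:T, t:T. ✓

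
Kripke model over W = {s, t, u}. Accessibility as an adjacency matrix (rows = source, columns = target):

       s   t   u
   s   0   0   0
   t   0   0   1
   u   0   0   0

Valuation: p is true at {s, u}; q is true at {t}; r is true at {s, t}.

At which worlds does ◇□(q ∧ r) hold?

s: no successors, so ◇□(q ∧ r) fails. ✗
t: successors {u}; □(q ∧ r) there: u:T. ✓
u: no successors, so ◇□(q ∧ r) fails. ✗

{t}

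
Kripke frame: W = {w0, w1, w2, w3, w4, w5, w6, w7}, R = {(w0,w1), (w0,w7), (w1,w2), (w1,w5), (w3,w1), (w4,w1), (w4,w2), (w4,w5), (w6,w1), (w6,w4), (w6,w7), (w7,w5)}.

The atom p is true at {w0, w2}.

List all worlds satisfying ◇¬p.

w0: successors {w1, w7}; ¬p there: w1:T, w7:T. ✓
w1: successors {w2, w5}; ¬p there: w2:F, w5:T. ✓
w2: no successors, so ◇¬p fails. ✗
w3: successors {w1}; ¬p there: w1:T. ✓
w4: successors {w1, w2, w5}; ¬p there: w1:T, w2:F, w5:T. ✓
w5: no successors, so ◇¬p fails. ✗
w6: successors {w1, w4, w7}; ¬p there: w1:T, w4:T, w7:T. ✓
w7: successors {w5}; ¬p there: w5:T. ✓

{w0, w1, w3, w4, w6, w7}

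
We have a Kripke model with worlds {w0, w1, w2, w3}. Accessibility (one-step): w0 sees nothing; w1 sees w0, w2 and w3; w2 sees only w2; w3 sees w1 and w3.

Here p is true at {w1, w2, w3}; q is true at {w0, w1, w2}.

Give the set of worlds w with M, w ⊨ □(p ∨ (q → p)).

w0: no successors, so □(p ∨ (q → p)) holds vacuously. ✓
w1: successors {w0, w2, w3}; p ∨ (q → p) there: w0:F, w2:T, w3:T. ✗
w2: successors {w2}; p ∨ (q → p) there: w2:T. ✓
w3: successors {w1, w3}; p ∨ (q → p) there: w1:T, w3:T. ✓

{w0, w2, w3}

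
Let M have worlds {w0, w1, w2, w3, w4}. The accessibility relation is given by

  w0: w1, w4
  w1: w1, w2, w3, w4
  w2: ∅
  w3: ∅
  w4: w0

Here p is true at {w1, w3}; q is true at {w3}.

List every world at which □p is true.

w0: successors {w1, w4}; p there: w1:T, w4:F. ✗
w1: successors {w1, w2, w3, w4}; p there: w1:T, w2:F, w3:T, w4:F. ✗
w2: no successors, so □p holds vacuously. ✓
w3: no successors, so □p holds vacuously. ✓
w4: successors {w0}; p there: w0:F. ✗

{w2, w3}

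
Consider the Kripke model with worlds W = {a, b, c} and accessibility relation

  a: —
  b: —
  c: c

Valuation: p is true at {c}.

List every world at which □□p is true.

a: no successors, so □□p holds vacuously. ✓
b: no successors, so □□p holds vacuously. ✓
c: successors {c}; □p there: c:T. ✓

{a, b, c}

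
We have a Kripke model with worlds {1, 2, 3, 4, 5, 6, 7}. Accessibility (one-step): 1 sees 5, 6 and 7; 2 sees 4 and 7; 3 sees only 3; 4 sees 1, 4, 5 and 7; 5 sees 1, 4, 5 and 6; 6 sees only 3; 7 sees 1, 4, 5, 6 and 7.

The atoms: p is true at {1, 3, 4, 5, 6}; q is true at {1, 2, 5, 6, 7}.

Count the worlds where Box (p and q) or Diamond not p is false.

1: Box (p and q) is F, Diamond not p is T. ✓
2: Box (p and q) is F, Diamond not p is T. ✓
3: Box (p and q) is F, Diamond not p is F. ✗
4: Box (p and q) is F, Diamond not p is T. ✓
5: Box (p and q) is F, Diamond not p is F. ✗
6: Box (p and q) is F, Diamond not p is F. ✗
7: Box (p and q) is F, Diamond not p is T. ✓
Satisfying worlds: {1, 2, 4, 7}.
So Box (p and q) or Diamond not p fails at the other 3 worlds.

3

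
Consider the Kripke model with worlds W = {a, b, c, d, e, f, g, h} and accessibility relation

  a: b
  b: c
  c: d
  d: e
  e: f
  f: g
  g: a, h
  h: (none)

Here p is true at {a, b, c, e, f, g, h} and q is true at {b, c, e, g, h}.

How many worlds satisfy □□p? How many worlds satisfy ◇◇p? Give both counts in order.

7 and 6

For □□p:
a: successors {b}; □p there: b:T. ✓
b: successors {c}; □p there: c:F. ✗
c: successors {d}; □p there: d:T. ✓
d: successors {e}; □p there: e:T. ✓
e: successors {f}; □p there: f:T. ✓
f: successors {g}; □p there: g:T. ✓
g: successors {a, h}; □p there: a:T, h:T. ✓
h: no successors, so □□p holds vacuously. ✓
— 7 worlds.
For ◇◇p:
a: successors {b}; ◇p there: b:T. ✓
b: successors {c}; ◇p there: c:F. ✗
c: successors {d}; ◇p there: d:T. ✓
d: successors {e}; ◇p there: e:T. ✓
e: successors {f}; ◇p there: f:T. ✓
f: successors {g}; ◇p there: g:T. ✓
g: successors {a, h}; ◇p there: a:T, h:F. ✓
h: no successors, so ◇◇p fails. ✗
— 6 worlds.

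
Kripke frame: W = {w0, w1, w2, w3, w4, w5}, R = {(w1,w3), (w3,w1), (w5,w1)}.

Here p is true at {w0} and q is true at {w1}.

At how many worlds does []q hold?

5

w0: no successors, so []q holds vacuously. ✓
w1: successors {w3}; q there: w3:F. ✗
w2: no successors, so []q holds vacuously. ✓
w3: successors {w1}; q there: w1:T. ✓
w4: no successors, so []q holds vacuously. ✓
w5: successors {w1}; q there: w1:T. ✓
Satisfying worlds: {w0, w2, w3, w4, w5}.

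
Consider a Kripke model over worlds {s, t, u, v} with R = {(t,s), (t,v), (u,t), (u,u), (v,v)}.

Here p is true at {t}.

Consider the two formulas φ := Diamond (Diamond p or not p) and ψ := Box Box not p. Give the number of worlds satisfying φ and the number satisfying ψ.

For Diamond (Diamond p or not p):
s: no successors, so Diamond (Diamond p or not p) fails. ✗
t: successors {s, v}; Diamond p or not p there: s:T, v:T. ✓
u: successors {t, u}; Diamond p or not p there: t:F, u:T. ✓
v: successors {v}; Diamond p or not p there: v:T. ✓
— 3 worlds.
For Box Box not p:
s: no successors, so Box Box not p holds vacuously. ✓
t: successors {s, v}; Box not p there: s:T, v:T. ✓
u: successors {t, u}; Box not p there: t:T, u:F. ✗
v: successors {v}; Box not p there: v:T. ✓
— 3 worlds.

3 and 3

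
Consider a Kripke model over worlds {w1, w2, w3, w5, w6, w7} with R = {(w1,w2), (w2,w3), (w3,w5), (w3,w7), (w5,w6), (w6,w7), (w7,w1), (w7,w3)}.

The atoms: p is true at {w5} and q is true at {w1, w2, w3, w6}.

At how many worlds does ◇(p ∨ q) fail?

w1: successors {w2}; p ∨ q there: w2:T. ✓
w2: successors {w3}; p ∨ q there: w3:T. ✓
w3: successors {w5, w7}; p ∨ q there: w5:T, w7:F. ✓
w5: successors {w6}; p ∨ q there: w6:T. ✓
w6: successors {w7}; p ∨ q there: w7:F. ✗
w7: successors {w1, w3}; p ∨ q there: w1:T, w3:T. ✓
Satisfying worlds: {w1, w2, w3, w5, w7}.
So ◇(p ∨ q) fails at the other 1 world.

1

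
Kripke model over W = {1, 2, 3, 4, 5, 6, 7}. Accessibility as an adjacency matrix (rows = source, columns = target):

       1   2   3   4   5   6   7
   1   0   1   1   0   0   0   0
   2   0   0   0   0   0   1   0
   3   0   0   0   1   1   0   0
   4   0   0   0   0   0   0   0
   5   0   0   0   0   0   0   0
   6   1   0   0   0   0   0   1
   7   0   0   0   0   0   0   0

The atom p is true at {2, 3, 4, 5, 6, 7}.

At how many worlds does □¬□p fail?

1: successors {2, 3}; ¬□p there: 2:F, 3:F. ✗
2: successors {6}; ¬□p there: 6:T. ✓
3: successors {4, 5}; ¬□p there: 4:F, 5:F. ✗
4: no successors, so □¬□p holds vacuously. ✓
5: no successors, so □¬□p holds vacuously. ✓
6: successors {1, 7}; ¬□p there: 1:F, 7:F. ✗
7: no successors, so □¬□p holds vacuously. ✓
Satisfying worlds: {2, 4, 5, 7}.
So □¬□p fails at the other 3 worlds.

3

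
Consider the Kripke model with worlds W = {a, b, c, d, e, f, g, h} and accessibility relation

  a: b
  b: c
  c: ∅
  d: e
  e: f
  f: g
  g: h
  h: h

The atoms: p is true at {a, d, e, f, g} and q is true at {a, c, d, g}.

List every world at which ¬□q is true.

{a, d, e, g, h}

a: □q is F. ✓
b: □q is T. ✗
c: □q is T. ✗
d: □q is F. ✓
e: □q is F. ✓
f: □q is T. ✗
g: □q is F. ✓
h: □q is F. ✓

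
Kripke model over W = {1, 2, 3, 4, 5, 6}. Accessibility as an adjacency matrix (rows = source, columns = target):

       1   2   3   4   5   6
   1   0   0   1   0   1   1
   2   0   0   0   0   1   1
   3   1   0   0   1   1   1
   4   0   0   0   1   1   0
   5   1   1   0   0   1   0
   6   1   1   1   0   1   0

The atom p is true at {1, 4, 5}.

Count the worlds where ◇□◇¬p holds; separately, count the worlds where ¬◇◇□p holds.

6 and 2

For ◇□◇¬p:
1: successors {3, 5, 6}; □◇¬p there: 3:F, 5:T, 6:T. ✓
2: successors {5, 6}; □◇¬p there: 5:T, 6:T. ✓
3: successors {1, 4, 5, 6}; □◇¬p there: 1:T, 4:F, 5:T, 6:T. ✓
4: successors {4, 5}; □◇¬p there: 4:F, 5:T. ✓
5: successors {1, 2, 5}; □◇¬p there: 1:T, 2:T, 5:T. ✓
6: successors {1, 2, 3, 5}; □◇¬p there: 1:T, 2:T, 3:F, 5:T. ✓
— 6 worlds.
For ¬◇◇□p:
1: ◇◇□p is T. ✗
2: ◇◇□p is F. ✓
3: ◇◇□p is T. ✗
4: ◇◇□p is T. ✗
5: ◇◇□p is F. ✓
6: ◇◇□p is T. ✗
— 2 worlds.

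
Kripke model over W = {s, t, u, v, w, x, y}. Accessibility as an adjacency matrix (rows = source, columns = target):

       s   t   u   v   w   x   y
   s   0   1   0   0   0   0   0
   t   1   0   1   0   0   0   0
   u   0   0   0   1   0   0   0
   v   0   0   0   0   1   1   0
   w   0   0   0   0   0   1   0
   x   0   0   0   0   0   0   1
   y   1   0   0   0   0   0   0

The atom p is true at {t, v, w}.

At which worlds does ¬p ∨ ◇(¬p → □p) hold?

s: ¬p is T, ◇(¬p → □p) is T. ✓
t: ¬p is F, ◇(¬p → □p) is T. ✓
u: ¬p is T, ◇(¬p → □p) is T. ✓
v: ¬p is F, ◇(¬p → □p) is T. ✓
w: ¬p is F, ◇(¬p → □p) is F. ✗
x: ¬p is T, ◇(¬p → □p) is F. ✓
y: ¬p is T, ◇(¬p → □p) is T. ✓

{s, t, u, v, x, y}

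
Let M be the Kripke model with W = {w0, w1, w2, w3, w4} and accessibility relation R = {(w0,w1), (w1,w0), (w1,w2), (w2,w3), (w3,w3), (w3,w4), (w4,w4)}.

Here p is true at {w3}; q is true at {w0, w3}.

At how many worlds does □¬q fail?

3

w0: successors {w1}; ¬q there: w1:T. ✓
w1: successors {w0, w2}; ¬q there: w0:F, w2:T. ✗
w2: successors {w3}; ¬q there: w3:F. ✗
w3: successors {w3, w4}; ¬q there: w3:F, w4:T. ✗
w4: successors {w4}; ¬q there: w4:T. ✓
Satisfying worlds: {w0, w4}.
So □¬q fails at the other 3 worlds.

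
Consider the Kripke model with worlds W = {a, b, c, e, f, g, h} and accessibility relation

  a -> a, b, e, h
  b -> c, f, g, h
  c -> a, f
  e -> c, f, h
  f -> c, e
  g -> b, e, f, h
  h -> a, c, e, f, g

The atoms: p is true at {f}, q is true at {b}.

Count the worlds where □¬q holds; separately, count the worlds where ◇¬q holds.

5 and 7

For □¬q:
a: successors {a, b, e, h}; ¬q there: a:T, b:F, e:T, h:T. ✗
b: successors {c, f, g, h}; ¬q there: c:T, f:T, g:T, h:T. ✓
c: successors {a, f}; ¬q there: a:T, f:T. ✓
e: successors {c, f, h}; ¬q there: c:T, f:T, h:T. ✓
f: successors {c, e}; ¬q there: c:T, e:T. ✓
g: successors {b, e, f, h}; ¬q there: b:F, e:T, f:T, h:T. ✗
h: successors {a, c, e, f, g}; ¬q there: a:T, c:T, e:T, f:T, g:T. ✓
— 5 worlds.
For ◇¬q:
a: successors {a, b, e, h}; ¬q there: a:T, b:F, e:T, h:T. ✓
b: successors {c, f, g, h}; ¬q there: c:T, f:T, g:T, h:T. ✓
c: successors {a, f}; ¬q there: a:T, f:T. ✓
e: successors {c, f, h}; ¬q there: c:T, f:T, h:T. ✓
f: successors {c, e}; ¬q there: c:T, e:T. ✓
g: successors {b, e, f, h}; ¬q there: b:F, e:T, f:T, h:T. ✓
h: successors {a, c, e, f, g}; ¬q there: a:T, c:T, e:T, f:T, g:T. ✓
— 7 worlds.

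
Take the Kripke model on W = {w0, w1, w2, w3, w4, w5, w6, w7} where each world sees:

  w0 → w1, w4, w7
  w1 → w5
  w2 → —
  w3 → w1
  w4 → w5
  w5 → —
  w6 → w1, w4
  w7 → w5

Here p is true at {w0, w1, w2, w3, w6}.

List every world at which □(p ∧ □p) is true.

{w2, w5}

w0: successors {w1, w4, w7}; p ∧ □p there: w1:F, w4:F, w7:F. ✗
w1: successors {w5}; p ∧ □p there: w5:F. ✗
w2: no successors, so □(p ∧ □p) holds vacuously. ✓
w3: successors {w1}; p ∧ □p there: w1:F. ✗
w4: successors {w5}; p ∧ □p there: w5:F. ✗
w5: no successors, so □(p ∧ □p) holds vacuously. ✓
w6: successors {w1, w4}; p ∧ □p there: w1:F, w4:F. ✗
w7: successors {w5}; p ∧ □p there: w5:F. ✗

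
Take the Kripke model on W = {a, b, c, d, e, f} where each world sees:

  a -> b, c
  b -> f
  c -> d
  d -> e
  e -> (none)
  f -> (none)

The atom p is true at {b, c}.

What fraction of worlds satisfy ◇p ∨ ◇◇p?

1/6

a: ◇p is T, ◇◇p is F. ✓
b: ◇p is F, ◇◇p is F. ✗
c: ◇p is F, ◇◇p is F. ✗
d: ◇p is F, ◇◇p is F. ✗
e: ◇p is F, ◇◇p is F. ✗
f: ◇p is F, ◇◇p is F. ✗
That's 1 of 6 worlds, so 1/6.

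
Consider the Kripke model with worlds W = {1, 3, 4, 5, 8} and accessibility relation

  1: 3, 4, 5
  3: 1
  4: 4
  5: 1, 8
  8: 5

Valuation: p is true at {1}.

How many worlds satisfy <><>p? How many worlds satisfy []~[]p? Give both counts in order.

2 and 4

For <><>p:
1: successors {3, 4, 5}; <>p there: 3:T, 4:F, 5:T. ✓
3: successors {1}; <>p there: 1:F. ✗
4: successors {4}; <>p there: 4:F. ✗
5: successors {1, 8}; <>p there: 1:F, 8:F. ✗
8: successors {5}; <>p there: 5:T. ✓
— 2 worlds.
For []~[]p:
1: successors {3, 4, 5}; ~[]p there: 3:F, 4:T, 5:T. ✗
3: successors {1}; ~[]p there: 1:T. ✓
4: successors {4}; ~[]p there: 4:T. ✓
5: successors {1, 8}; ~[]p there: 1:T, 8:T. ✓
8: successors {5}; ~[]p there: 5:T. ✓
— 4 worlds.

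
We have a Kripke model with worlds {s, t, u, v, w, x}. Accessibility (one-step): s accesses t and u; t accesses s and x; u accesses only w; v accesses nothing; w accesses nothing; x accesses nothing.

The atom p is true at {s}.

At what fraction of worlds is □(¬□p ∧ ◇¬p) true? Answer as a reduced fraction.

s: successors {t, u}; ¬□p ∧ ◇¬p there: t:T, u:T. ✓
t: successors {s, x}; ¬□p ∧ ◇¬p there: s:T, x:F. ✗
u: successors {w}; ¬□p ∧ ◇¬p there: w:F. ✗
v: no successors, so □(¬□p ∧ ◇¬p) holds vacuously. ✓
w: no successors, so □(¬□p ∧ ◇¬p) holds vacuously. ✓
x: no successors, so □(¬□p ∧ ◇¬p) holds vacuously. ✓
That's 4 of 6 worlds, so 4/6 = 2/3.

2/3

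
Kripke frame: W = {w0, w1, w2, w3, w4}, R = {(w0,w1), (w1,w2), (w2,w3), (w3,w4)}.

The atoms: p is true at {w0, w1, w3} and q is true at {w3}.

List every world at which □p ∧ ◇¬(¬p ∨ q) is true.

{w0}

w0: □p is T, ◇¬(¬p ∨ q) is T. ✓
w1: □p is F, ◇¬(¬p ∨ q) is F. ✗
w2: □p is T, ◇¬(¬p ∨ q) is F. ✗
w3: □p is F, ◇¬(¬p ∨ q) is F. ✗
w4: □p is T, ◇¬(¬p ∨ q) is F. ✗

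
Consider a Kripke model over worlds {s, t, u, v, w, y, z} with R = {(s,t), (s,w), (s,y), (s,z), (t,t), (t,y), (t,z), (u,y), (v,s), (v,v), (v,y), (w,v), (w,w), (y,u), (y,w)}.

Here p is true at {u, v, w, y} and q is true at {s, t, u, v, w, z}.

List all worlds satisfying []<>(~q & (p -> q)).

s: successors {t, w, y, z}; <>(~q & (p -> q)) there: t:F, w:F, y:F, z:F. ✗
t: successors {t, y, z}; <>(~q & (p -> q)) there: t:F, y:F, z:F. ✗
u: successors {y}; <>(~q & (p -> q)) there: y:F. ✗
v: successors {s, v, y}; <>(~q & (p -> q)) there: s:F, v:F, y:F. ✗
w: successors {v, w}; <>(~q & (p -> q)) there: v:F, w:F. ✗
y: successors {u, w}; <>(~q & (p -> q)) there: u:F, w:F. ✗
z: no successors, so []<>(~q & (p -> q)) holds vacuously. ✓

{z}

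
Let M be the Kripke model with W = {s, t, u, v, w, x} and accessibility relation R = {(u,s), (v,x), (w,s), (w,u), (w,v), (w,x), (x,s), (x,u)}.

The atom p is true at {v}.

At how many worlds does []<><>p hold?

2

s: no successors, so []<><>p holds vacuously. ✓
t: no successors, so []<><>p holds vacuously. ✓
u: successors {s}; <><>p there: s:F. ✗
v: successors {x}; <><>p there: x:F. ✗
w: successors {s, u, v, x}; <><>p there: s:F, u:F, v:F, x:F. ✗
x: successors {s, u}; <><>p there: s:F, u:F. ✗
Satisfying worlds: {s, t}.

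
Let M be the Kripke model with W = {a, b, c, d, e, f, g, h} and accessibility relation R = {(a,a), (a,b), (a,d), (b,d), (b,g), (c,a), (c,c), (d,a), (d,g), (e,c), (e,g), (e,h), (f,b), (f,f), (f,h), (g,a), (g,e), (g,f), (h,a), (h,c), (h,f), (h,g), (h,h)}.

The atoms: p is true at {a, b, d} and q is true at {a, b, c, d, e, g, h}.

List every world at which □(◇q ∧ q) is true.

a: successors {a, b, d}; ◇q ∧ q there: a:T, b:T, d:T. ✓
b: successors {d, g}; ◇q ∧ q there: d:T, g:T. ✓
c: successors {a, c}; ◇q ∧ q there: a:T, c:T. ✓
d: successors {a, g}; ◇q ∧ q there: a:T, g:T. ✓
e: successors {c, g, h}; ◇q ∧ q there: c:T, g:T, h:T. ✓
f: successors {b, f, h}; ◇q ∧ q there: b:T, f:F, h:T. ✗
g: successors {a, e, f}; ◇q ∧ q there: a:T, e:T, f:F. ✗
h: successors {a, c, f, g, h}; ◇q ∧ q there: a:T, c:T, f:F, g:T, h:T. ✗

{a, b, c, d, e}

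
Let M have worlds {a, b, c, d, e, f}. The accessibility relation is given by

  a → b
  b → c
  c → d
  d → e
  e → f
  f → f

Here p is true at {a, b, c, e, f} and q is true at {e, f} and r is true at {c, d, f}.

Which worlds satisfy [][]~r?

{c}

a: successors {b}; []~r there: b:F. ✗
b: successors {c}; []~r there: c:F. ✗
c: successors {d}; []~r there: d:T. ✓
d: successors {e}; []~r there: e:F. ✗
e: successors {f}; []~r there: f:F. ✗
f: successors {f}; []~r there: f:F. ✗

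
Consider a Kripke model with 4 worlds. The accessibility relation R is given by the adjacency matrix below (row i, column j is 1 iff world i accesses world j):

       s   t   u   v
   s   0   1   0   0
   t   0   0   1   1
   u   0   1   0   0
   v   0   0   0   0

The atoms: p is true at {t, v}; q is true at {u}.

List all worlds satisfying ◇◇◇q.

s: successors {t}; ◇◇q there: t:F. ✗
t: successors {u, v}; ◇◇q there: u:T, v:F. ✓
u: successors {t}; ◇◇q there: t:F. ✗
v: no successors, so ◇◇◇q fails. ✗

{t}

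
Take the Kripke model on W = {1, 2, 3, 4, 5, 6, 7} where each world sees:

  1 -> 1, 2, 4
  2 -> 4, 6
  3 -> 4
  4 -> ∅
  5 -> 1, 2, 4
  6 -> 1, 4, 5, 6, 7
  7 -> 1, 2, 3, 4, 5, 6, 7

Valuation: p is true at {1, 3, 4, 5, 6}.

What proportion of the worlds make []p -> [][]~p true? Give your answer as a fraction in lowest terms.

6/7

1: []p is F, [][]~p is F. ✓
2: []p is T, [][]~p is F. ✗
3: []p is T, [][]~p is T. ✓
4: []p is T, [][]~p is T. ✓
5: []p is F, [][]~p is F. ✓
6: []p is F, [][]~p is F. ✓
7: []p is F, [][]~p is F. ✓
That's 6 of 7 worlds, so 6/7.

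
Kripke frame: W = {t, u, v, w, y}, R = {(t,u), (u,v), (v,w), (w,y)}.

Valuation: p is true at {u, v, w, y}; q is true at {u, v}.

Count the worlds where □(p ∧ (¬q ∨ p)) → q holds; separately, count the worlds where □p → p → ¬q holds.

For □(p ∧ (¬q ∨ p)) → q:
t: □(p ∧ (¬q ∨ p)) is T, q is F. ✗
u: □(p ∧ (¬q ∨ p)) is T, q is T. ✓
v: □(p ∧ (¬q ∨ p)) is T, q is T. ✓
w: □(p ∧ (¬q ∨ p)) is T, q is F. ✗
y: □(p ∧ (¬q ∨ p)) is T, q is F. ✗
— 2 worlds.
For □p → p → ¬q:
t: □p is T, p → ¬q is T. ✓
u: □p is T, p → ¬q is F. ✗
v: □p is T, p → ¬q is F. ✗
w: □p is T, p → ¬q is T. ✓
y: □p is T, p → ¬q is T. ✓
— 3 worlds.

2 and 3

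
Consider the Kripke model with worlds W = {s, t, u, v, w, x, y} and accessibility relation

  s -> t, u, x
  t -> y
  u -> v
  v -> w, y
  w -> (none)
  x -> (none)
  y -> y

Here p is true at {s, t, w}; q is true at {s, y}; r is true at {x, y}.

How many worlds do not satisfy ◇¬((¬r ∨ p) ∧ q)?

2

s: successors {t, u, x}; ¬((¬r ∨ p) ∧ q) there: t:T, u:T, x:T. ✓
t: successors {y}; ¬((¬r ∨ p) ∧ q) there: y:T. ✓
u: successors {v}; ¬((¬r ∨ p) ∧ q) there: v:T. ✓
v: successors {w, y}; ¬((¬r ∨ p) ∧ q) there: w:T, y:T. ✓
w: no successors, so ◇¬((¬r ∨ p) ∧ q) fails. ✗
x: no successors, so ◇¬((¬r ∨ p) ∧ q) fails. ✗
y: successors {y}; ¬((¬r ∨ p) ∧ q) there: y:T. ✓
Satisfying worlds: {s, t, u, v, y}.
So ◇¬((¬r ∨ p) ∧ q) fails at the other 2 worlds.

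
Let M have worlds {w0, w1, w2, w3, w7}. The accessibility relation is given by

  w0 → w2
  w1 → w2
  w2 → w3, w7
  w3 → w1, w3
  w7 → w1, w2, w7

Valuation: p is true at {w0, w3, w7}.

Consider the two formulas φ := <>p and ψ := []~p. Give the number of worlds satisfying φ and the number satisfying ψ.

3 and 2

For <>p:
w0: successors {w2}; p there: w2:F. ✗
w1: successors {w2}; p there: w2:F. ✗
w2: successors {w3, w7}; p there: w3:T, w7:T. ✓
w3: successors {w1, w3}; p there: w1:F, w3:T. ✓
w7: successors {w1, w2, w7}; p there: w1:F, w2:F, w7:T. ✓
— 3 worlds.
For []~p:
w0: successors {w2}; ~p there: w2:T. ✓
w1: successors {w2}; ~p there: w2:T. ✓
w2: successors {w3, w7}; ~p there: w3:F, w7:F. ✗
w3: successors {w1, w3}; ~p there: w1:T, w3:F. ✗
w7: successors {w1, w2, w7}; ~p there: w1:T, w2:T, w7:F. ✗
— 2 worlds.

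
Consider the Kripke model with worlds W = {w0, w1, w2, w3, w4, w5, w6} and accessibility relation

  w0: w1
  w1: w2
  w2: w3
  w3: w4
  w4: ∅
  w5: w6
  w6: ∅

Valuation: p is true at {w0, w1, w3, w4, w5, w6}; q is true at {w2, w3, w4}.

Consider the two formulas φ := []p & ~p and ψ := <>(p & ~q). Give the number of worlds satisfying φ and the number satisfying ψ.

For []p & ~p:
w0: []p is T, ~p is F. ✗
w1: []p is F, ~p is F. ✗
w2: []p is T, ~p is T. ✓
w3: []p is T, ~p is F. ✗
w4: []p is T, ~p is F. ✗
w5: []p is T, ~p is F. ✗
w6: []p is T, ~p is F. ✗
— 1 world.
For <>(p & ~q):
w0: successors {w1}; p & ~q there: w1:T. ✓
w1: successors {w2}; p & ~q there: w2:F. ✗
w2: successors {w3}; p & ~q there: w3:F. ✗
w3: successors {w4}; p & ~q there: w4:F. ✗
w4: no successors, so <>(p & ~q) fails. ✗
w5: successors {w6}; p & ~q there: w6:T. ✓
w6: no successors, so <>(p & ~q) fails. ✗
— 2 worlds.

1 and 2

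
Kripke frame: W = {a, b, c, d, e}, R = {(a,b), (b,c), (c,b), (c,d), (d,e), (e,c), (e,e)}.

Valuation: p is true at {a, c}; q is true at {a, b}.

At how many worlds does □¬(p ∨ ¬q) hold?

a: successors {b}; ¬(p ∨ ¬q) there: b:T. ✓
b: successors {c}; ¬(p ∨ ¬q) there: c:F. ✗
c: successors {b, d}; ¬(p ∨ ¬q) there: b:T, d:F. ✗
d: successors {e}; ¬(p ∨ ¬q) there: e:F. ✗
e: successors {c, e}; ¬(p ∨ ¬q) there: c:F, e:F. ✗
Satisfying worlds: {a}.

1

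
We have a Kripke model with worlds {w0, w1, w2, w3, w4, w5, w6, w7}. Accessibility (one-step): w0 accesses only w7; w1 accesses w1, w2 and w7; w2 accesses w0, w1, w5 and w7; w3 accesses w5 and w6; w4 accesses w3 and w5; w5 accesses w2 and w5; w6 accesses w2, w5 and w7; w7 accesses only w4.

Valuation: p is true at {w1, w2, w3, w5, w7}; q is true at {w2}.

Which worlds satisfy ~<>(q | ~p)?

{w0, w4}

w0: <>(q | ~p) is F. ✓
w1: <>(q | ~p) is T. ✗
w2: <>(q | ~p) is T. ✗
w3: <>(q | ~p) is T. ✗
w4: <>(q | ~p) is F. ✓
w5: <>(q | ~p) is T. ✗
w6: <>(q | ~p) is T. ✗
w7: <>(q | ~p) is T. ✗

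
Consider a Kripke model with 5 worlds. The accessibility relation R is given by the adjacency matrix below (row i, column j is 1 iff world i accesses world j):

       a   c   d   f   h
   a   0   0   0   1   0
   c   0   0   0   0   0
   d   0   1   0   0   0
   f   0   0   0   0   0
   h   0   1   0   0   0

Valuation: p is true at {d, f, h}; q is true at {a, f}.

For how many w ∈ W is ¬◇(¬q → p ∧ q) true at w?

a: ◇(¬q → p ∧ q) is T. ✗
c: ◇(¬q → p ∧ q) is F. ✓
d: ◇(¬q → p ∧ q) is F. ✓
f: ◇(¬q → p ∧ q) is F. ✓
h: ◇(¬q → p ∧ q) is F. ✓
Satisfying worlds: {c, d, f, h}.

4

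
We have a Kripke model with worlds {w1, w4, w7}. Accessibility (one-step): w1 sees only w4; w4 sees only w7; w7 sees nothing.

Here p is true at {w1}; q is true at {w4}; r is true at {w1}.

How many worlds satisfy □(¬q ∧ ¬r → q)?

w1: successors {w4}; ¬q ∧ ¬r → q there: w4:T. ✓
w4: successors {w7}; ¬q ∧ ¬r → q there: w7:F. ✗
w7: no successors, so □(¬q ∧ ¬r → q) holds vacuously. ✓
Satisfying worlds: {w1, w7}.

2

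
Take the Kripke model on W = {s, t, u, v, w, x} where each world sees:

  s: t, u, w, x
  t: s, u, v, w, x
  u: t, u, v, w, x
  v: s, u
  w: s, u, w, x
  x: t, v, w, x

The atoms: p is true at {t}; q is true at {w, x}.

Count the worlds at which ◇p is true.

3

s: successors {t, u, w, x}; p there: t:T, u:F, w:F, x:F. ✓
t: successors {s, u, v, w, x}; p there: s:F, u:F, v:F, w:F, x:F. ✗
u: successors {t, u, v, w, x}; p there: t:T, u:F, v:F, w:F, x:F. ✓
v: successors {s, u}; p there: s:F, u:F. ✗
w: successors {s, u, w, x}; p there: s:F, u:F, w:F, x:F. ✗
x: successors {t, v, w, x}; p there: t:T, v:F, w:F, x:F. ✓
Satisfying worlds: {s, u, x}.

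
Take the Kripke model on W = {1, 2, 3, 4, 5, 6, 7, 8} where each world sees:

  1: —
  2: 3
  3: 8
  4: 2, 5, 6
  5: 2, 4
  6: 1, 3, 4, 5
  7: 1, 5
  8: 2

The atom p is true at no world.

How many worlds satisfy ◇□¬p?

7

1: no successors, so ◇□¬p fails. ✗
2: successors {3}; □¬p there: 3:T. ✓
3: successors {8}; □¬p there: 8:T. ✓
4: successors {2, 5, 6}; □¬p there: 2:T, 5:T, 6:T. ✓
5: successors {2, 4}; □¬p there: 2:T, 4:T. ✓
6: successors {1, 3, 4, 5}; □¬p there: 1:T, 3:T, 4:T, 5:T. ✓
7: successors {1, 5}; □¬p there: 1:T, 5:T. ✓
8: successors {2}; □¬p there: 2:T. ✓
Satisfying worlds: {2, 3, 4, 5, 6, 7, 8}.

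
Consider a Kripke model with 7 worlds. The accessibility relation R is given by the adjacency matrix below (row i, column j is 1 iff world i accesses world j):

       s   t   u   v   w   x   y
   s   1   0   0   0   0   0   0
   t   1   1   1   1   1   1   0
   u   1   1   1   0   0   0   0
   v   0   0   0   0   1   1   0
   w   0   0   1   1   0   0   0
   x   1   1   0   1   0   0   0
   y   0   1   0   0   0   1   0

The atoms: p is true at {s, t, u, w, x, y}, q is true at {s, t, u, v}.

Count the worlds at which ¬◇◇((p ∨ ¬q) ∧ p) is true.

s: ◇◇((p ∨ ¬q) ∧ p) is T. ✗
t: ◇◇((p ∨ ¬q) ∧ p) is T. ✗
u: ◇◇((p ∨ ¬q) ∧ p) is T. ✗
v: ◇◇((p ∨ ¬q) ∧ p) is T. ✗
w: ◇◇((p ∨ ¬q) ∧ p) is T. ✗
x: ◇◇((p ∨ ¬q) ∧ p) is T. ✗
y: ◇◇((p ∨ ¬q) ∧ p) is T. ✗
Satisfying worlds: ∅.

0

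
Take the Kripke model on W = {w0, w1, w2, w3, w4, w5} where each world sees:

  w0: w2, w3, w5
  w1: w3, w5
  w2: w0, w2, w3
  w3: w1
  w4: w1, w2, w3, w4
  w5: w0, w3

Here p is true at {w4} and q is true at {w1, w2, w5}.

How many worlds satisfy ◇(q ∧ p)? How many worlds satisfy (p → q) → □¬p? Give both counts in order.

0 and 6

For ◇(q ∧ p):
w0: successors {w2, w3, w5}; q ∧ p there: w2:F, w3:F, w5:F. ✗
w1: successors {w3, w5}; q ∧ p there: w3:F, w5:F. ✗
w2: successors {w0, w2, w3}; q ∧ p there: w0:F, w2:F, w3:F. ✗
w3: successors {w1}; q ∧ p there: w1:F. ✗
w4: successors {w1, w2, w3, w4}; q ∧ p there: w1:F, w2:F, w3:F, w4:F. ✗
w5: successors {w0, w3}; q ∧ p there: w0:F, w3:F. ✗
— 0 worlds.
For (p → q) → □¬p:
w0: p → q is T, □¬p is T. ✓
w1: p → q is T, □¬p is T. ✓
w2: p → q is T, □¬p is T. ✓
w3: p → q is T, □¬p is T. ✓
w4: p → q is F, □¬p is F. ✓
w5: p → q is T, □¬p is T. ✓
— 6 worlds.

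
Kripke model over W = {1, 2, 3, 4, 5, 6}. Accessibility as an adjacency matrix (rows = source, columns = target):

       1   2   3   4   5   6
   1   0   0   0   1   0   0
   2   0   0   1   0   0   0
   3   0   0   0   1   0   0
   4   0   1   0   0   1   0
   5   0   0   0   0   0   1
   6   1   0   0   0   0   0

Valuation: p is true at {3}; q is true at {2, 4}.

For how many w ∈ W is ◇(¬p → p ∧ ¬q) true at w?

1

1: successors {4}; ¬p → p ∧ ¬q there: 4:F. ✗
2: successors {3}; ¬p → p ∧ ¬q there: 3:T. ✓
3: successors {4}; ¬p → p ∧ ¬q there: 4:F. ✗
4: successors {2, 5}; ¬p → p ∧ ¬q there: 2:F, 5:F. ✗
5: successors {6}; ¬p → p ∧ ¬q there: 6:F. ✗
6: successors {1}; ¬p → p ∧ ¬q there: 1:F. ✗
Satisfying worlds: {2}.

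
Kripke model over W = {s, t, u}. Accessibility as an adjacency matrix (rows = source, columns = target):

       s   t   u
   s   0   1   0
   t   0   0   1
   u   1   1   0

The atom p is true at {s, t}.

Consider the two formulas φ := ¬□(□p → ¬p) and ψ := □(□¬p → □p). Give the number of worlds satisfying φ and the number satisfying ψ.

1 and 1

For ¬□(□p → ¬p):
s: □(□p → ¬p) is T. ✗
t: □(□p → ¬p) is T. ✗
u: □(□p → ¬p) is F. ✓
— 1 world.
For □(□¬p → □p):
s: successors {t}; □¬p → □p there: t:F. ✗
t: successors {u}; □¬p → □p there: u:T. ✓
u: successors {s, t}; □¬p → □p there: s:T, t:F. ✗
— 1 world.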